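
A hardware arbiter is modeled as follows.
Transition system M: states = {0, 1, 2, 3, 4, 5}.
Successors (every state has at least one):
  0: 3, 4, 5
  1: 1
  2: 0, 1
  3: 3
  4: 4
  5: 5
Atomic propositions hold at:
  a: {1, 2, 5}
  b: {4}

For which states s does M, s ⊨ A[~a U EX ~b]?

{0, 1, 2, 3, 5}

Sat(~a) = {0, 3, 4}
Sat(~b) = {0, 1, 2, 3, 5}
Sat(EX ~b) = {s : some successor in {0, 1, 2, 3, 5}} = {0, 1, 2, 3, 5}
A[~a U EX ~b]: least fixpoint, start Z0 = Sat(EX ~b) = {0, 1, 2, 3, 5}, add states in Sat(~a) with every successor in Z. Already a fixed point.
Sat(A[~a U EX ~b]) = {0, 1, 2, 3, 5}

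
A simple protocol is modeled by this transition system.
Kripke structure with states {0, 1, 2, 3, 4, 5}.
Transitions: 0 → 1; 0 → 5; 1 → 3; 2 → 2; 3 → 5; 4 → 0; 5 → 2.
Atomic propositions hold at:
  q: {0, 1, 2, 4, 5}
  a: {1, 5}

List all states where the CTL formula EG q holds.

{0, 2, 4, 5}

EG q: greatest fixpoint, start Z0 = {0, 1, 2, 4, 5}, keep only states in Sat with some successor in Z. Z1 = {0, 2, 4, 5}; fixed.
Sat(EG q) = {0, 2, 4, 5}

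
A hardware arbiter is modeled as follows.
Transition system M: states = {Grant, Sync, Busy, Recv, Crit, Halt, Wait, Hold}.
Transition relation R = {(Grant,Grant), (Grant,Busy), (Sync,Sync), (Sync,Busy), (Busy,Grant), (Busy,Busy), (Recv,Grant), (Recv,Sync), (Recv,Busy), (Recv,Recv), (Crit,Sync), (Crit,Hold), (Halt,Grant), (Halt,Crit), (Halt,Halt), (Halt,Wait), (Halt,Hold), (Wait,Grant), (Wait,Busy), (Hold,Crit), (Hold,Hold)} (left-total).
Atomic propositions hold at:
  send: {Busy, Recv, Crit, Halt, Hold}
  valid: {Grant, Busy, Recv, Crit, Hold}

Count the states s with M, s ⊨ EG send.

5

EG send: greatest fixpoint, start Z0 = {Busy, Recv, Crit, Halt, Hold}, keep only states in Sat with some successor in Z. Already a fixed point.
Sat(EG send) = {Busy, Recv, Crit, Halt, Hold}
|Sat(EG send)| = |{Busy, Recv, Crit, Halt, Hold}| = 5.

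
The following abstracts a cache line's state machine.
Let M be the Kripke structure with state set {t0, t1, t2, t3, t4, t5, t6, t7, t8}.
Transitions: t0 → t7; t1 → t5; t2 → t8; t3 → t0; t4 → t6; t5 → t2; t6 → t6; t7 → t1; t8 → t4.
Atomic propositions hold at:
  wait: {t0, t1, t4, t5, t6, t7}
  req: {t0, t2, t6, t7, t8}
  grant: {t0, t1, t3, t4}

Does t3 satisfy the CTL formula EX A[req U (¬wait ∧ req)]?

No

Sat(¬wait) = {t2, t3, t8}
Sat(¬wait ∧ req) = {t2, t8}
A[req U (¬wait ∧ req)]: least fixpoint, start Z0 = Sat((¬wait ∧ req)) = {t2, t8}, add states in Sat(req) with every successor in Z. Already a fixed point.
Sat(A[req U (¬wait ∧ req)]) = {t2, t8}
Sat(EX A[req U (¬wait ∧ req)]) = {s : some successor in {t2, t8}} = {t2, t5}
t3 ∉ Sat(EX A[req U (¬wait ∧ req)]) = {t2, t5}, so the formula does not hold at t3.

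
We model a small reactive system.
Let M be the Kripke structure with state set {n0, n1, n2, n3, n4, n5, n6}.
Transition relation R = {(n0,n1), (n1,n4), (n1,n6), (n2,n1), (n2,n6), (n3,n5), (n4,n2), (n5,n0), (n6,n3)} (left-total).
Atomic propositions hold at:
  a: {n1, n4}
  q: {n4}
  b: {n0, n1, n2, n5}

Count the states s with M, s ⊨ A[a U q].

A[a U q]: least fixpoint, start Z0 = Sat(q) = {n4}, add states in Sat(a) with every successor in Z. Already a fixed point.
Sat(A[a U q]) = {n4}
|Sat(A[a U q])| = |{n4}| = 1.

1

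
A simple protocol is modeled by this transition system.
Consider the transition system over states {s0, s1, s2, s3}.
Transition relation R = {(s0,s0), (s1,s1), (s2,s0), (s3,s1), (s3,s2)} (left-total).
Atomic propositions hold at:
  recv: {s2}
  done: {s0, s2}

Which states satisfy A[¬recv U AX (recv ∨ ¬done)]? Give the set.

{s1, s3}

Sat(¬recv) = {s0, s1, s3}
Sat(¬done) = {s1, s3}
Sat(recv ∨ ¬done) = {s1, s2, s3}
Sat(AX (recv ∨ ¬done)) = {s : every successor in {s1, s2, s3}} = {s1, s3}
A[¬recv U AX (recv ∨ ¬done)]: least fixpoint, start Z0 = Sat(AX (recv ∨ ¬done)) = {s1, s3}, add states in Sat(¬recv) with every successor in Z. Already a fixed point.
Sat(A[¬recv U AX (recv ∨ ¬done)]) = {s1, s3}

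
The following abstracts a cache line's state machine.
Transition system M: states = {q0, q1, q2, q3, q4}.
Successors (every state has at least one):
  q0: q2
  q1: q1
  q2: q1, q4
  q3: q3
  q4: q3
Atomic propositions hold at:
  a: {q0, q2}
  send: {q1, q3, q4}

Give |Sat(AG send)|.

AG send: greatest fixpoint, start Z0 = {q1, q3, q4}, keep only states in Sat with every successor in Z. Already a fixed point.
Sat(AG send) = {q1, q3, q4}
|Sat(AG send)| = |{q1, q3, q4}| = 3.

3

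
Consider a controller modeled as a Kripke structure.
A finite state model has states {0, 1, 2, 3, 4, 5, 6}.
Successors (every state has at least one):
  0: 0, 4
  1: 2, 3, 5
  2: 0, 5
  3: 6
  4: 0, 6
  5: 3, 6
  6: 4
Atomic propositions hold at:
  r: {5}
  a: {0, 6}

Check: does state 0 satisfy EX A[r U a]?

A[r U a]: least fixpoint, start Z0 = Sat(a) = {0, 6}, add states in Sat(r) with every successor in Z. Already a fixed point.
Sat(A[r U a]) = {0, 6}
Sat(EX A[r U a]) = {s : some successor in {0, 6}} = {0, 2, 3, 4, 5}
0 ∈ Sat(EX A[r U a]) = {0, 2, 3, 4, 5}, so the formula holds at 0.

Yes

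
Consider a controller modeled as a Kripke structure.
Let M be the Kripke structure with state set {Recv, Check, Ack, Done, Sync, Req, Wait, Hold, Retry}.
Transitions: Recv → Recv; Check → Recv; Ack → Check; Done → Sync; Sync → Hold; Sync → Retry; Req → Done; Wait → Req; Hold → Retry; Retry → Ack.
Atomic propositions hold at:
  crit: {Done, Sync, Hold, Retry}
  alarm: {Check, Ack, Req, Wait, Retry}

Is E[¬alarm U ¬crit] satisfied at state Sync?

No

Sat(¬alarm) = {Recv, Done, Sync, Hold}
Sat(¬crit) = {Recv, Check, Ack, Req, Wait}
E[¬alarm U ¬crit]: least fixpoint, start Z0 = Sat(¬crit) = {Recv, Check, Ack, Req, Wait}, add states in Sat(¬alarm) with some successor in Z. Already a fixed point.
Sat(E[¬alarm U ¬crit]) = {Recv, Check, Ack, Req, Wait}
Sync ∉ Sat(E[¬alarm U ¬crit]) = {Recv, Check, Ack, Req, Wait}, so the formula does not hold at Sync.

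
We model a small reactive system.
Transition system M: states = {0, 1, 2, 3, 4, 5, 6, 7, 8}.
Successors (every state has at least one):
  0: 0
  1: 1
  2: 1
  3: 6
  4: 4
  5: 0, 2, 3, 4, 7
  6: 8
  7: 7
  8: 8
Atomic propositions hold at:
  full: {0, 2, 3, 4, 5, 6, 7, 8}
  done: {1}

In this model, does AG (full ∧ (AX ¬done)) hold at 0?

Sat(¬done) = {0, 2, 3, 4, 5, 6, 7, 8}
Sat(AX ¬done) = {s : every successor in {0, 2, 3, 4, 5, 6, 7, 8}} = {0, 3, 4, 5, 6, 7, 8}
Sat(full ∧ (AX ¬done)) = {0, 3, 4, 5, 6, 7, 8}
AG (full ∧ (AX ¬done)): greatest fixpoint, start Z0 = {0, 3, 4, 5, 6, 7, 8}, keep only states in Sat with every successor in Z. Z1 = {0, 3, 4, 6, 7, 8}; fixed.
Sat(AG (full ∧ (AX ¬done))) = {0, 3, 4, 6, 7, 8}
0 ∈ Sat(AG (full ∧ (AX ¬done))) = {0, 3, 4, 6, 7, 8}, so the formula holds at 0.

Yes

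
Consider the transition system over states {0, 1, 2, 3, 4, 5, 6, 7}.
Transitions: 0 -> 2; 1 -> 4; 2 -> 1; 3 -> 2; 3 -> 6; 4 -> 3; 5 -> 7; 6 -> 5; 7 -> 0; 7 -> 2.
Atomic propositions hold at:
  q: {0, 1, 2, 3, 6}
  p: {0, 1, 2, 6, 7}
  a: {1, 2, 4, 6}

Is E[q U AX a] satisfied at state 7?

No

Sat(AX a) = {s : every successor in {1, 2, 4, 6}} = {0, 1, 2, 3}
E[q U AX a]: least fixpoint, start Z0 = Sat(AX a) = {0, 1, 2, 3}, add states in Sat(q) with some successor in Z. Already a fixed point.
Sat(E[q U AX a]) = {0, 1, 2, 3}
7 ∉ Sat(E[q U AX a]) = {0, 1, 2, 3}, so the formula does not hold at 7.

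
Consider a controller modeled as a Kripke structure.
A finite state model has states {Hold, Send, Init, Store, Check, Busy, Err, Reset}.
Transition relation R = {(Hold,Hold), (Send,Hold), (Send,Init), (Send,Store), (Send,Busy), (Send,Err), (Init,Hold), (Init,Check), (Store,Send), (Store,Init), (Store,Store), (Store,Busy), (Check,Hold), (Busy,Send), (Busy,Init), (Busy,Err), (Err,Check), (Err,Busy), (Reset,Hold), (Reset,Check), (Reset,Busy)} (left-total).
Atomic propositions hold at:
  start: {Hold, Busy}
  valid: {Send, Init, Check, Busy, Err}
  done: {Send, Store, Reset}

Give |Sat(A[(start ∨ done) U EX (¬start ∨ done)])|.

Sat(start ∨ done) = {Hold, Send, Store, Busy, Reset}
Sat(¬start) = {Send, Init, Store, Check, Err, Reset}
Sat(¬start ∨ done) = {Send, Init, Store, Check, Err, Reset}
Sat(EX (¬start ∨ done)) = {s : some successor in {Send, Init, Store, Check, Err, Reset}} = {Send, Init, Store, Busy, Err, Reset}
A[(start ∨ done) U EX (¬start ∨ done)]: least fixpoint, start Z0 = Sat(EX (¬start ∨ done)) = {Send, Init, Store, Busy, Err, Reset}, add states in Sat(start ∨ done) with every successor in Z. Already a fixed point.
Sat(A[(start ∨ done) U EX (¬start ∨ done)]) = {Send, Init, Store, Busy, Err, Reset}
|Sat(A[(start ∨ done) U EX (¬start ∨ done)])| = |{Send, Init, Store, Busy, Err, Reset}| = 6.

6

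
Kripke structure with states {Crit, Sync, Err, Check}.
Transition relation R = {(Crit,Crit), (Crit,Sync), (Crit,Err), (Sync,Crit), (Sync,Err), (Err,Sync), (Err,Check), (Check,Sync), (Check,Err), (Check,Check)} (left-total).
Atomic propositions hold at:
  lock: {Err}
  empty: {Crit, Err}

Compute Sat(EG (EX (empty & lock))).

Sat(empty & lock) = {Err}
Sat(EX (empty & lock)) = {s : some successor in {Err}} = {Crit, Sync, Check}
EG (EX (empty & lock)): greatest fixpoint, start Z0 = {Crit, Sync, Check}, keep only states in Sat with some successor in Z. Already a fixed point.
Sat(EG (EX (empty & lock))) = {Crit, Sync, Check}

{Crit, Sync, Check}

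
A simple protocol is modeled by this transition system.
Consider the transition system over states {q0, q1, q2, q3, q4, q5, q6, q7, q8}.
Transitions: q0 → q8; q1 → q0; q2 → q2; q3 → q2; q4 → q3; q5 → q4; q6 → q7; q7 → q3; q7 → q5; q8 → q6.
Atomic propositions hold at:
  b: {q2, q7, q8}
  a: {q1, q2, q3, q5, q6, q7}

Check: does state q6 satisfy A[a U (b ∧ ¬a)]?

Sat(¬a) = {q0, q4, q8}
Sat(b ∧ ¬a) = {q8}
A[a U (b ∧ ¬a)]: least fixpoint, start Z0 = Sat((b ∧ ¬a)) = {q8}, add states in Sat(a) with every successor in Z. Already a fixed point.
Sat(A[a U (b ∧ ¬a)]) = {q8}
q6 ∉ Sat(A[a U (b ∧ ¬a)]) = {q8}, so the formula does not hold at q6.

No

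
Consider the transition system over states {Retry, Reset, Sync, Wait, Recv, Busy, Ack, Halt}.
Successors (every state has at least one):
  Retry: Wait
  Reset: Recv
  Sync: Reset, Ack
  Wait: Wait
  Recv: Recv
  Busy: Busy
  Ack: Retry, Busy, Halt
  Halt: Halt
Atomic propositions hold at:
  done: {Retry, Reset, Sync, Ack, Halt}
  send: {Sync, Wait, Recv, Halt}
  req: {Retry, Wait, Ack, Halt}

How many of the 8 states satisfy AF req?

AF req: least fixpoint, start Z0 = {Retry, Wait, Ack, Halt}, add states with every successor in Z. Already a fixed point.
Sat(AF req) = {Retry, Wait, Ack, Halt}
|Sat(AF req)| = |{Retry, Wait, Ack, Halt}| = 4.

4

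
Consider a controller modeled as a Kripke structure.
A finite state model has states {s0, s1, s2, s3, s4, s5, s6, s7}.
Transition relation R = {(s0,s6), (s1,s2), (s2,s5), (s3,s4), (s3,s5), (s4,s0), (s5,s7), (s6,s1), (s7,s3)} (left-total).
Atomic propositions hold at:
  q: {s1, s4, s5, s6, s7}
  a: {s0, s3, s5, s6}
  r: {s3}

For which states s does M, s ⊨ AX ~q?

{s1, s4, s7}

Sat(~q) = {s0, s2, s3}
Sat(AX ~q) = {s : every successor in {s0, s2, s3}} = {s1, s4, s7}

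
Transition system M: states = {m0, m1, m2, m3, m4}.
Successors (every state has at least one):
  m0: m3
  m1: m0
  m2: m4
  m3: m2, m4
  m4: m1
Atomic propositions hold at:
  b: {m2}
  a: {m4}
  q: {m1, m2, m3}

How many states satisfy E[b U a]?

2

E[b U a]: least fixpoint, start Z0 = Sat(a) = {m4}, add states in Sat(b) with some successor in Z. Z1 = {m2, m4}; fixed.
Sat(E[b U a]) = {m2, m4}
|Sat(E[b U a])| = |{m2, m4}| = 2.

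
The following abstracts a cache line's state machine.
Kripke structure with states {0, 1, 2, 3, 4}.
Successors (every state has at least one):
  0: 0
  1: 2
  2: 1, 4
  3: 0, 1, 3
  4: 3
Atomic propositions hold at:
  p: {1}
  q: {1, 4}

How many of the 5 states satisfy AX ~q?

3

Sat(~q) = {0, 2, 3}
Sat(AX ~q) = {s : every successor in {0, 2, 3}} = {0, 1, 4}
|Sat(AX ~q)| = |{0, 1, 4}| = 3.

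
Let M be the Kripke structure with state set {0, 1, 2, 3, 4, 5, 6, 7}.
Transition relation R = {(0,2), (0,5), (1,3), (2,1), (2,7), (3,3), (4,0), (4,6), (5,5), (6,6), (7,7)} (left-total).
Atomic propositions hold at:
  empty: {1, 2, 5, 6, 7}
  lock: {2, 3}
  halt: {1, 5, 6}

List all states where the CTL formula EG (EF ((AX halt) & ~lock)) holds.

{0, 4, 5, 6}

Sat(AX halt) = {s : every successor in {1, 5, 6}} = {5, 6}
Sat(~lock) = {0, 1, 4, 5, 6, 7}
Sat((AX halt) & ~lock) = {5, 6}
EF ((AX halt) & ~lock): least fixpoint, start Z0 = {5, 6}, add states with some successor in Z. Z1 = {0, 4, 5, 6}; fixed.
Sat(EF ((AX halt) & ~lock)) = {0, 4, 5, 6}
EG (EF ((AX halt) & ~lock)): greatest fixpoint, start Z0 = {0, 4, 5, 6}, keep only states in Sat with some successor in Z. Already a fixed point.
Sat(EG (EF ((AX halt) & ~lock))) = {0, 4, 5, 6}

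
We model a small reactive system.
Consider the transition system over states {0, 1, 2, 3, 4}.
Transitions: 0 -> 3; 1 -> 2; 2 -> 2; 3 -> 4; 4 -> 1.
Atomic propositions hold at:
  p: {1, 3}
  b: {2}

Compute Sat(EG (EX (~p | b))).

Sat(~p) = {0, 2, 4}
Sat(~p | b) = {0, 2, 4}
Sat(EX (~p | b)) = {s : some successor in {0, 2, 4}} = {1, 2, 3}
EG (EX (~p | b)): greatest fixpoint, start Z0 = {1, 2, 3}, keep only states in Sat with some successor in Z. Z1 = {1, 2}; fixed.
Sat(EG (EX (~p | b))) = {1, 2}

{1, 2}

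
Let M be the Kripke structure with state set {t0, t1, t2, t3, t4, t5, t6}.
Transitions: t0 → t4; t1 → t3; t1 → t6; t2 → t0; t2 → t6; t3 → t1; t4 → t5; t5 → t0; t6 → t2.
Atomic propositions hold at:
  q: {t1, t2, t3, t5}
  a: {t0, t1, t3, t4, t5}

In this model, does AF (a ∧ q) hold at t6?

Sat(a ∧ q) = {t1, t3, t5}
AF (a ∧ q): least fixpoint, start Z0 = {t1, t3, t5}, add states with every successor in Z. Z1 = {t1, t3, t4, t5}; Z2 = {t0, t1, t3, t4, t5}; fixed.
Sat(AF (a ∧ q)) = {t0, t1, t3, t4, t5}
t6 ∉ Sat(AF (a ∧ q)) = {t0, t1, t3, t4, t5}, so the formula does not hold at t6.

No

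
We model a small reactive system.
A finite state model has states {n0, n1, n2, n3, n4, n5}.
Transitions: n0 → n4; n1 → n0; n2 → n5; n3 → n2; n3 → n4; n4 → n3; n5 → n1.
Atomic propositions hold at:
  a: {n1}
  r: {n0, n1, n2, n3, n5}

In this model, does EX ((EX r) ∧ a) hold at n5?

Yes

Sat(EX r) = {s : some successor in {n0, n1, n2, n3, n5}} = {n1, n2, n3, n4, n5}
Sat((EX r) ∧ a) = {n1}
Sat(EX ((EX r) ∧ a)) = {s : some successor in {n1}} = {n5}
n5 ∈ Sat(EX ((EX r) ∧ a)) = {n5}, so the formula holds at n5.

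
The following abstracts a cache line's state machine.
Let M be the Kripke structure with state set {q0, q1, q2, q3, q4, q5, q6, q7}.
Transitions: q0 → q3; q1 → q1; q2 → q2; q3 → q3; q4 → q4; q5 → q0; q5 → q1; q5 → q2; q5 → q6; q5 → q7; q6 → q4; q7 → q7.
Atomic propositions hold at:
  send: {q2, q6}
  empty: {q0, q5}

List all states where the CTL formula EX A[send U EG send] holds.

{q2, q5}

EG send: greatest fixpoint, start Z0 = {q2, q6}, keep only states in Sat with some successor in Z. Z1 = {q2}; fixed.
Sat(EG send) = {q2}
A[send U EG send]: least fixpoint, start Z0 = Sat(EG send) = {q2}, add states in Sat(send) with every successor in Z. Already a fixed point.
Sat(A[send U EG send]) = {q2}
Sat(EX A[send U EG send]) = {s : some successor in {q2}} = {q2, q5}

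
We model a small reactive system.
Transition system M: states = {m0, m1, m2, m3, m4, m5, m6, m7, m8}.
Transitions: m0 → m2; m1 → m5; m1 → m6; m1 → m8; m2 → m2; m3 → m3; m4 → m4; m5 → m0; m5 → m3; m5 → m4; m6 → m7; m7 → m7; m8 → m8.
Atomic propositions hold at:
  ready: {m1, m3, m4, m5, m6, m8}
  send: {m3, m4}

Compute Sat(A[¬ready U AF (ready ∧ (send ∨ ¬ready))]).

Sat(¬ready) = {m0, m2, m7}
Sat(send ∨ ¬ready) = {m0, m2, m3, m4, m7}
Sat(ready ∧ (send ∨ ¬ready)) = {m3, m4}
AF (ready ∧ (send ∨ ¬ready)): least fixpoint, start Z0 = {m3, m4}, add states with every successor in Z. Already a fixed point.
Sat(AF (ready ∧ (send ∨ ¬ready))) = {m3, m4}
A[¬ready U AF (ready ∧ (send ∨ ¬ready))]: least fixpoint, start Z0 = Sat(AF (ready ∧ (send ∨ ¬ready))) = {m3, m4}, add states in Sat(¬ready) with every successor in Z. Already a fixed point.
Sat(A[¬ready U AF (ready ∧ (send ∨ ¬ready))]) = {m3, m4}

{m3, m4}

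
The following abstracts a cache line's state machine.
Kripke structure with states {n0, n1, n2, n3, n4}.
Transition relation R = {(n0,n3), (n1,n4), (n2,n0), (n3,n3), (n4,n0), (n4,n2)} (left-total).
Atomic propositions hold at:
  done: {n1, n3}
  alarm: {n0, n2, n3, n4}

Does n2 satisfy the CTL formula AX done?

No

Sat(AX done) = {s : every successor in {n1, n3}} = {n0, n3}
n2 ∉ Sat(AX done) = {n0, n3}, so the formula does not hold at n2.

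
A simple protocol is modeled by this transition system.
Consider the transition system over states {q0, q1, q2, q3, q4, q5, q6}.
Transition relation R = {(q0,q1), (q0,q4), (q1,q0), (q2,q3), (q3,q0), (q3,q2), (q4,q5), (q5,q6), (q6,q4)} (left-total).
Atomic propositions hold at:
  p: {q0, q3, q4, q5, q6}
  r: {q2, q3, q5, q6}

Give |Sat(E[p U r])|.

6

E[p U r]: least fixpoint, start Z0 = Sat(r) = {q2, q3, q5, q6}, add states in Sat(p) with some successor in Z. Z1 = {q2, q3, q4, q5, q6}; Z2 = {q0, q2, q3, q4, q5, q6}; fixed.
Sat(E[p U r]) = {q0, q2, q3, q4, q5, q6}
|Sat(E[p U r])| = |{q0, q2, q3, q4, q5, q6}| = 6.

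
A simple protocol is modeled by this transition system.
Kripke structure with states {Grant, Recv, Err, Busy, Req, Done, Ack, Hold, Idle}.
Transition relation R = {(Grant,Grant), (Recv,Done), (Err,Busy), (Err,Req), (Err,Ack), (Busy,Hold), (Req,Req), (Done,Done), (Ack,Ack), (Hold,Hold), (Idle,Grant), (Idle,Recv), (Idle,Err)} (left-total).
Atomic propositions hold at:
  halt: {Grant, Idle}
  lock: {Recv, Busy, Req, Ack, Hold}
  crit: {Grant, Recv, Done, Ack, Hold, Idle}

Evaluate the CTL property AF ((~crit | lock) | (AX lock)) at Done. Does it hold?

Sat(~crit) = {Err, Busy, Req}
Sat(~crit | lock) = {Recv, Err, Busy, Req, Ack, Hold}
Sat(AX lock) = {s : every successor in {Recv, Busy, Req, Ack, Hold}} = {Err, Busy, Req, Ack, Hold}
Sat((~crit | lock) | (AX lock)) = {Recv, Err, Busy, Req, Ack, Hold}
AF ((~crit | lock) | (AX lock)): least fixpoint, start Z0 = {Recv, Err, Busy, Req, Ack, Hold}, add states with every successor in Z. Already a fixed point.
Sat(AF ((~crit | lock) | (AX lock))) = {Recv, Err, Busy, Req, Ack, Hold}
Done ∉ Sat(AF ((~crit | lock) | (AX lock))) = {Recv, Err, Busy, Req, Ack, Hold}, so the formula does not hold at Done.

No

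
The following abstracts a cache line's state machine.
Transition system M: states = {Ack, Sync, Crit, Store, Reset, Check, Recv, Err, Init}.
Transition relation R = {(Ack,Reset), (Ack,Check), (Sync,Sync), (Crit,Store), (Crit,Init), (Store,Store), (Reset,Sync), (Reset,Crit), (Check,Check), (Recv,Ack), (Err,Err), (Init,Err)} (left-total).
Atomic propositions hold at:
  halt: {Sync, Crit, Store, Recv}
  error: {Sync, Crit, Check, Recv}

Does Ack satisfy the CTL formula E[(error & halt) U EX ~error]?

Sat(error & halt) = {Sync, Crit, Recv}
Sat(~error) = {Ack, Store, Reset, Err, Init}
Sat(EX ~error) = {s : some successor in {Ack, Store, Reset, Err, Init}} = {Ack, Crit, Store, Recv, Err, Init}
E[(error & halt) U EX ~error]: least fixpoint, start Z0 = Sat(EX ~error) = {Ack, Crit, Store, Recv, Err, Init}, add states in Sat(error & halt) with some successor in Z. Already a fixed point.
Sat(E[(error & halt) U EX ~error]) = {Ack, Crit, Store, Recv, Err, Init}
Ack ∈ Sat(E[(error & halt) U EX ~error]) = {Ack, Crit, Store, Recv, Err, Init}, so the formula holds at Ack.

Yes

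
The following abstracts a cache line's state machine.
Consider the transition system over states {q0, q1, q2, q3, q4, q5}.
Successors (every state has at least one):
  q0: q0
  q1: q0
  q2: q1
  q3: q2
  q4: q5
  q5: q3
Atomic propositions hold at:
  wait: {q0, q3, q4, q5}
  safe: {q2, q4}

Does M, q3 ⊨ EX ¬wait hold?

Yes

Sat(¬wait) = {q1, q2}
Sat(EX ¬wait) = {s : some successor in {q1, q2}} = {q2, q3}
q3 ∈ Sat(EX ¬wait) = {q2, q3}, so the formula holds at q3.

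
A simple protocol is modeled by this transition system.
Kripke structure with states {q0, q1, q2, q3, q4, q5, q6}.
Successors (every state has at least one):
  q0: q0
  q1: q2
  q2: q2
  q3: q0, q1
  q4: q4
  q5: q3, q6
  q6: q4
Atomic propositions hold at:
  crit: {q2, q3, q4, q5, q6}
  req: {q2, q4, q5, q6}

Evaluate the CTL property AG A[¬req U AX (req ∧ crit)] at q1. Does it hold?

Yes

Sat(¬req) = {q0, q1, q3}
Sat(req ∧ crit) = {q2, q4, q5, q6}
Sat(AX (req ∧ crit)) = {s : every successor in {q2, q4, q5, q6}} = {q1, q2, q4, q6}
A[¬req U AX (req ∧ crit)]: least fixpoint, start Z0 = Sat(AX (req ∧ crit)) = {q1, q2, q4, q6}, add states in Sat(¬req) with every successor in Z. Already a fixed point.
Sat(A[¬req U AX (req ∧ crit)]) = {q1, q2, q4, q6}
AG A[¬req U AX (req ∧ crit)]: greatest fixpoint, start Z0 = {q1, q2, q4, q6}, keep only states in Sat with every successor in Z. Already a fixed point.
Sat(AG A[¬req U AX (req ∧ crit)]) = {q1, q2, q4, q6}
q1 ∈ Sat(AG A[¬req U AX (req ∧ crit)]) = {q1, q2, q4, q6}, so the formula holds at q1.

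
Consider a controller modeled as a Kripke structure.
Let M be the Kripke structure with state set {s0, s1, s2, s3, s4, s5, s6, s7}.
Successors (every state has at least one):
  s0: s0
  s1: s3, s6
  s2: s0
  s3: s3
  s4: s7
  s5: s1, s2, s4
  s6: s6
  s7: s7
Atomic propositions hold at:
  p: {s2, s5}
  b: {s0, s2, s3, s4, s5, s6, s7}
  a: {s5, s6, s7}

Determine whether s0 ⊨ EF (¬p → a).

Sat(¬p) = {s0, s1, s3, s4, s6, s7}
Sat(¬p → a) = {s2, s5, s6, s7}
EF (¬p → a): least fixpoint, start Z0 = {s2, s5, s6, s7}, add states with some successor in Z. Z1 = {s1, s2, s4, s5, s6, s7}; fixed.
Sat(EF (¬p → a)) = {s1, s2, s4, s5, s6, s7}
s0 ∉ Sat(EF (¬p → a)) = {s1, s2, s4, s5, s6, s7}, so the formula does not hold at s0.

No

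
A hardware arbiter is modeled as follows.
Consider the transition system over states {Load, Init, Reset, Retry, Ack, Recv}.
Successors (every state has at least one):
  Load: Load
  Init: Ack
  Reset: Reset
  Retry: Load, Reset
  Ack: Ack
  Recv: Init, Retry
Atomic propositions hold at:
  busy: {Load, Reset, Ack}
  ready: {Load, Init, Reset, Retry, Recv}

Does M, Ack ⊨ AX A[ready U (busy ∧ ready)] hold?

Sat(busy ∧ ready) = {Load, Reset}
A[ready U (busy ∧ ready)]: least fixpoint, start Z0 = Sat((busy ∧ ready)) = {Load, Reset}, add states in Sat(ready) with every successor in Z. Z1 = {Load, Reset, Retry}; fixed.
Sat(A[ready U (busy ∧ ready)]) = {Load, Reset, Retry}
Sat(AX A[ready U (busy ∧ ready)]) = {s : every successor in {Load, Reset, Retry}} = {Load, Reset, Retry}
Ack ∉ Sat(AX A[ready U (busy ∧ ready)]) = {Load, Reset, Retry}, so the formula does not hold at Ack.

No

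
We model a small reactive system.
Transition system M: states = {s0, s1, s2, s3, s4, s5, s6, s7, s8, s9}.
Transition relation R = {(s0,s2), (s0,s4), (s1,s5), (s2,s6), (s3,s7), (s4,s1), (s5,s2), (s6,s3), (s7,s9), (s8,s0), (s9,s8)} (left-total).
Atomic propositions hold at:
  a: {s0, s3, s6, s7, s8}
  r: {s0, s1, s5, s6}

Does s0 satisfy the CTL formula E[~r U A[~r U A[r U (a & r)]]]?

Sat(~r) = {s2, s3, s4, s7, s8, s9}
Sat(a & r) = {s0, s6}
A[r U (a & r)]: least fixpoint, start Z0 = Sat((a & r)) = {s0, s6}, add states in Sat(r) with every successor in Z. Already a fixed point.
Sat(A[r U (a & r)]) = {s0, s6}
A[~r U A[r U (a & r)]]: least fixpoint, start Z0 = Sat(A[r U (a & r)]) = {s0, s6}, add states in Sat(~r) with every successor in Z. Z1 = {s0, s2, s6, s8}; Z2 = {s0, s2, s6, s8, s9}; Z3 = {s0, s2, s6, s7, s8, s9}; Z4 = {s0, s2, s3, s6, s7, s8, s9}; fixed.
Sat(A[~r U A[r U (a & r)]]) = {s0, s2, s3, s6, s7, s8, s9}
E[~r U A[~r U A[r U (a & r)]]]: least fixpoint, start Z0 = Sat(A[~r U A[r U (a & r)]]) = {s0, s2, s3, s6, s7, s8, s9}, add states in Sat(~r) with some successor in Z. Already a fixed point.
Sat(E[~r U A[~r U A[r U (a & r)]]]) = {s0, s2, s3, s6, s7, s8, s9}
s0 ∈ Sat(E[~r U A[~r U A[r U (a & r)]]]) = {s0, s2, s3, s6, s7, s8, s9}, so the formula holds at s0.

Yes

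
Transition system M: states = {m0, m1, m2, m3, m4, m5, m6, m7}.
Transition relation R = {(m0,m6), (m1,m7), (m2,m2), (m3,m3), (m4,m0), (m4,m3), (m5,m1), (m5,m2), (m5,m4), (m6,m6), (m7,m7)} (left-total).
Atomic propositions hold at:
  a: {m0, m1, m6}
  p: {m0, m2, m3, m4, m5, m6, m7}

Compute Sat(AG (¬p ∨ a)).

Sat(¬p) = {m1}
Sat(¬p ∨ a) = {m0, m1, m6}
AG (¬p ∨ a): greatest fixpoint, start Z0 = {m0, m1, m6}, keep only states in Sat with every successor in Z. Z1 = {m0, m6}; fixed.
Sat(AG (¬p ∨ a)) = {m0, m6}

{m0, m6}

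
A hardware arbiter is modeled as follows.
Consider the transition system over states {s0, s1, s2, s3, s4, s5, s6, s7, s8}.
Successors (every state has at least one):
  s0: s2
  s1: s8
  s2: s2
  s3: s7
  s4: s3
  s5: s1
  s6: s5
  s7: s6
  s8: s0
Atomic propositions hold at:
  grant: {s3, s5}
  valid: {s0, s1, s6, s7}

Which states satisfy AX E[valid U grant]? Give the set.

E[valid U grant]: least fixpoint, start Z0 = Sat(grant) = {s3, s5}, add states in Sat(valid) with some successor in Z. Z1 = {s3, s5, s6}; Z2 = {s3, s5, s6, s7}; fixed.
Sat(E[valid U grant]) = {s3, s5, s6, s7}
Sat(AX E[valid U grant]) = {s : every successor in {s3, s5, s6, s7}} = {s3, s4, s6, s7}

{s3, s4, s6, s7}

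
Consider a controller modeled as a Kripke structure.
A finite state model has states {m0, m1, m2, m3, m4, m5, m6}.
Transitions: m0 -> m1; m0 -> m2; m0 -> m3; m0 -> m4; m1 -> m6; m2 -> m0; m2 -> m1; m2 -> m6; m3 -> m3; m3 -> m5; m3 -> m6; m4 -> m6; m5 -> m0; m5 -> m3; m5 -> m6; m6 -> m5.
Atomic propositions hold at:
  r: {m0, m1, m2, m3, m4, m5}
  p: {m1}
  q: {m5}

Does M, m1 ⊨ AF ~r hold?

Yes

Sat(~r) = {m6}
AF ~r: least fixpoint, start Z0 = {m6}, add states with every successor in Z. Z1 = {m1, m4, m6}; fixed.
Sat(AF ~r) = {m1, m4, m6}
m1 ∈ Sat(AF ~r) = {m1, m4, m6}, so the formula holds at m1.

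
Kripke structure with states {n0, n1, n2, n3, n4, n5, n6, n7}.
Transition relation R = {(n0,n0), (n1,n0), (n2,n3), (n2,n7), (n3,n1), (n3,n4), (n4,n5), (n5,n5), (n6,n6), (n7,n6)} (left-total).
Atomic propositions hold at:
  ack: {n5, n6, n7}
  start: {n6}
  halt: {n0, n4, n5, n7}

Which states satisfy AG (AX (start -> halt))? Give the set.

{n0, n1, n3, n4, n5}

Sat(start -> halt) = {n0, n1, n2, n3, n4, n5, n7}
Sat(AX (start -> halt)) = {s : every successor in {n0, n1, n2, n3, n4, n5, n7}} = {n0, n1, n2, n3, n4, n5}
AG (AX (start -> halt)): greatest fixpoint, start Z0 = {n0, n1, n2, n3, n4, n5}, keep only states in Sat with every successor in Z. Z1 = {n0, n1, n3, n4, n5}; fixed.
Sat(AG (AX (start -> halt))) = {n0, n1, n3, n4, n5}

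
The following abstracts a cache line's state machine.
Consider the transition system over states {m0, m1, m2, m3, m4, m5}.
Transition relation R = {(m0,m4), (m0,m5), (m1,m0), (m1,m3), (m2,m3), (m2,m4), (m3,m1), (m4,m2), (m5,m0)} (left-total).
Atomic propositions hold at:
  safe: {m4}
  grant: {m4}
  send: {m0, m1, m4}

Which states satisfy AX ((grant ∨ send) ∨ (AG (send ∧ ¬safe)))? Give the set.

{m3, m5}

Sat(grant ∨ send) = {m0, m1, m4}
Sat(¬safe) = {m0, m1, m2, m3, m5}
Sat(send ∧ ¬safe) = {m0, m1}
AG (send ∧ ¬safe): greatest fixpoint, start Z0 = {m0, m1}, keep only states in Sat with every successor in Z. Z1 = ∅; fixed.
Sat(AG (send ∧ ¬safe)) = ∅
Sat((grant ∨ send) ∨ (AG (send ∧ ¬safe))) = {m0, m1, m4}
Sat(AX ((grant ∨ send) ∨ (AG (send ∧ ¬safe)))) = {s : every successor in {m0, m1, m4}} = {m3, m5}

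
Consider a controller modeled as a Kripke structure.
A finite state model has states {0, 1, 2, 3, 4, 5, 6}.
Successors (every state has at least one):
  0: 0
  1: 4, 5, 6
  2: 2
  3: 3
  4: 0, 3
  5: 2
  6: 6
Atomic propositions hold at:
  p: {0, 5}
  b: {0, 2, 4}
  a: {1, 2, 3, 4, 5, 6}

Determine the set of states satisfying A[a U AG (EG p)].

EG p: greatest fixpoint, start Z0 = {0, 5}, keep only states in Sat with some successor in Z. Z1 = {0}; fixed.
Sat(EG p) = {0}
AG (EG p): greatest fixpoint, start Z0 = {0}, keep only states in Sat with every successor in Z. Already a fixed point.
Sat(AG (EG p)) = {0}
A[a U AG (EG p)]: least fixpoint, start Z0 = Sat(AG (EG p)) = {0}, add states in Sat(a) with every successor in Z. Already a fixed point.
Sat(A[a U AG (EG p)]) = {0}

{0}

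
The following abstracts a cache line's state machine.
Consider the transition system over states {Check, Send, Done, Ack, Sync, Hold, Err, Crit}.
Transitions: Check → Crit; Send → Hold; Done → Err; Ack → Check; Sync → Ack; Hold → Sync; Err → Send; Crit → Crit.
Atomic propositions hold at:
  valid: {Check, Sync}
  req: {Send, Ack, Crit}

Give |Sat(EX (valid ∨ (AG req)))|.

AG req: greatest fixpoint, start Z0 = {Send, Ack, Crit}, keep only states in Sat with every successor in Z. Z1 = {Crit}; fixed.
Sat(AG req) = {Crit}
Sat(valid ∨ (AG req)) = {Check, Sync, Crit}
Sat(EX (valid ∨ (AG req))) = {s : some successor in {Check, Sync, Crit}} = {Check, Ack, Hold, Crit}
|Sat(EX (valid ∨ (AG req)))| = |{Check, Ack, Hold, Crit}| = 4.

4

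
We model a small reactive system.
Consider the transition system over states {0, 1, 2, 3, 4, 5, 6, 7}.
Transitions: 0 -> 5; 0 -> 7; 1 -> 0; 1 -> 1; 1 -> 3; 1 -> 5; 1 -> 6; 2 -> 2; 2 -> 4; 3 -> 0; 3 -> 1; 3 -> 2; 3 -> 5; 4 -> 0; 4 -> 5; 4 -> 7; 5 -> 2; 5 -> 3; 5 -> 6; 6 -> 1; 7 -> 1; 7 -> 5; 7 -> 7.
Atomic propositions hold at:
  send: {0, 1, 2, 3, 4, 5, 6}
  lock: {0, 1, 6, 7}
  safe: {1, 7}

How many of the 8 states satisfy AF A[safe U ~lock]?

4

Sat(~lock) = {2, 3, 4, 5}
A[safe U ~lock]: least fixpoint, start Z0 = Sat(~lock) = {2, 3, 4, 5}, add states in Sat(safe) with every successor in Z. Already a fixed point.
Sat(A[safe U ~lock]) = {2, 3, 4, 5}
AF A[safe U ~lock]: least fixpoint, start Z0 = {2, 3, 4, 5}, add states with every successor in Z. Already a fixed point.
Sat(AF A[safe U ~lock]) = {2, 3, 4, 5}
|Sat(AF A[safe U ~lock])| = |{2, 3, 4, 5}| = 4.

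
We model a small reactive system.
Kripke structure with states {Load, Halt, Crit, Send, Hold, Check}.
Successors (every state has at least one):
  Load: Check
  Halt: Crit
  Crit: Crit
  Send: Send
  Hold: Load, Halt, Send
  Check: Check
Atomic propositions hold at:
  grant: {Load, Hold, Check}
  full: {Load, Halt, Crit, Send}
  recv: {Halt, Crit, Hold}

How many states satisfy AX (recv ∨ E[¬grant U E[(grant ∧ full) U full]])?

Sat(¬grant) = {Halt, Crit, Send}
Sat(grant ∧ full) = {Load}
E[(grant ∧ full) U full]: least fixpoint, start Z0 = Sat(full) = {Load, Halt, Crit, Send}, add states in Sat(grant ∧ full) with some successor in Z. Already a fixed point.
Sat(E[(grant ∧ full) U full]) = {Load, Halt, Crit, Send}
E[¬grant U E[(grant ∧ full) U full]]: least fixpoint, start Z0 = Sat(E[(grant ∧ full) U full]) = {Load, Halt, Crit, Send}, add states in Sat(¬grant) with some successor in Z. Already a fixed point.
Sat(E[¬grant U E[(grant ∧ full) U full]]) = {Load, Halt, Crit, Send}
Sat(recv ∨ E[¬grant U E[(grant ∧ full) U full]]) = {Load, Halt, Crit, Send, Hold}
Sat(AX (recv ∨ E[¬grant U E[(grant ∧ full) U full]])) = {s : every successor in {Load, Halt, Crit, Send, Hold}} = {Halt, Crit, Send, Hold}
|Sat(AX (recv ∨ E[¬grant U E[(grant ∧ full) U full]]))| = |{Halt, Crit, Send, Hold}| = 4.

4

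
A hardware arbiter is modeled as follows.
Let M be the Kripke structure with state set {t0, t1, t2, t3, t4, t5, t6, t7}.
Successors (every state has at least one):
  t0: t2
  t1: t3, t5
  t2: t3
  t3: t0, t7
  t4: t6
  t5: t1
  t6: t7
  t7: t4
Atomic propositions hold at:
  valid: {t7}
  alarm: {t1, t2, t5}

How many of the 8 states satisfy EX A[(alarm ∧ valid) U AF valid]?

4

Sat(alarm ∧ valid) = ∅
AF valid: least fixpoint, start Z0 = {t7}, add states with every successor in Z. Z1 = {t6, t7}; Z2 = {t4, t6, t7}; fixed.
Sat(AF valid) = {t4, t6, t7}
A[(alarm ∧ valid) U AF valid]: least fixpoint, start Z0 = Sat(AF valid) = {t4, t6, t7}, add states in Sat(alarm ∧ valid) with every successor in Z. Already a fixed point.
Sat(A[(alarm ∧ valid) U AF valid]) = {t4, t6, t7}
Sat(EX A[(alarm ∧ valid) U AF valid]) = {s : some successor in {t4, t6, t7}} = {t3, t4, t6, t7}
|Sat(EX A[(alarm ∧ valid) U AF valid])| = |{t3, t4, t6, t7}| = 4.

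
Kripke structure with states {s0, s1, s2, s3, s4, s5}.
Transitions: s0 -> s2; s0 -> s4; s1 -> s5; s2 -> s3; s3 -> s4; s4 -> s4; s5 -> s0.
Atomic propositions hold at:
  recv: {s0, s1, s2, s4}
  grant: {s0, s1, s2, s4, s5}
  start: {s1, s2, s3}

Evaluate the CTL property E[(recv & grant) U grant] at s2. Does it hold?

Yes

Sat(recv & grant) = {s0, s1, s2, s4}
E[(recv & grant) U grant]: least fixpoint, start Z0 = Sat(grant) = {s0, s1, s2, s4, s5}, add states in Sat(recv & grant) with some successor in Z. Already a fixed point.
Sat(E[(recv & grant) U grant]) = {s0, s1, s2, s4, s5}
s2 ∈ Sat(E[(recv & grant) U grant]) = {s0, s1, s2, s4, s5}, so the formula holds at s2.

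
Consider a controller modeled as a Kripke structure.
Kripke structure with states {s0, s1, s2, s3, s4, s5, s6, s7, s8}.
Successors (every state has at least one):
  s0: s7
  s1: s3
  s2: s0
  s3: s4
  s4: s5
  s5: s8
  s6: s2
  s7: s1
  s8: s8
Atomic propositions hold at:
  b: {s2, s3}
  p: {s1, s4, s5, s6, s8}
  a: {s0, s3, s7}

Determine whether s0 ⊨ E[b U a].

E[b U a]: least fixpoint, start Z0 = Sat(a) = {s0, s3, s7}, add states in Sat(b) with some successor in Z. Z1 = {s0, s2, s3, s7}; fixed.
Sat(E[b U a]) = {s0, s2, s3, s7}
s0 ∈ Sat(E[b U a]) = {s0, s2, s3, s7}, so the formula holds at s0.

Yes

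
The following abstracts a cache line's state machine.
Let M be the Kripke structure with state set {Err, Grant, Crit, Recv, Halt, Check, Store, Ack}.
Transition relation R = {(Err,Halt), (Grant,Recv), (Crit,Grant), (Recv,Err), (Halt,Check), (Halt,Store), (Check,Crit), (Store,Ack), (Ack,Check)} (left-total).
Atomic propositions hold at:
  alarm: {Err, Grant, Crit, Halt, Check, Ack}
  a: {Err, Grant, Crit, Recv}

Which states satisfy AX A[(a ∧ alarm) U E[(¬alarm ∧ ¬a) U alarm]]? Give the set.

{Err, Crit, Recv, Halt, Check, Store, Ack}

Sat(a ∧ alarm) = {Err, Grant, Crit}
Sat(¬alarm) = {Recv, Store}
Sat(¬a) = {Halt, Check, Store, Ack}
Sat(¬alarm ∧ ¬a) = {Store}
E[(¬alarm ∧ ¬a) U alarm]: least fixpoint, start Z0 = Sat(alarm) = {Err, Grant, Crit, Halt, Check, Ack}, add states in Sat(¬alarm ∧ ¬a) with some successor in Z. Z1 = {Err, Grant, Crit, Halt, Check, Store, Ack}; fixed.
Sat(E[(¬alarm ∧ ¬a) U alarm]) = {Err, Grant, Crit, Halt, Check, Store, Ack}
A[(a ∧ alarm) U E[(¬alarm ∧ ¬a) U alarm]]: least fixpoint, start Z0 = Sat(E[(¬alarm ∧ ¬a) U alarm]) = {Err, Grant, Crit, Halt, Check, Store, Ack}, add states in Sat(a ∧ alarm) with every successor in Z. Already a fixed point.
Sat(A[(a ∧ alarm) U E[(¬alarm ∧ ¬a) U alarm]]) = {Err, Grant, Crit, Halt, Check, Store, Ack}
Sat(AX A[(a ∧ alarm) U E[(¬alarm ∧ ¬a) U alarm]]) = {s : every successor in {Err, Grant, Crit, Halt, Check, Store, Ack}} = {Err, Crit, Recv, Halt, Check, Store, Ack}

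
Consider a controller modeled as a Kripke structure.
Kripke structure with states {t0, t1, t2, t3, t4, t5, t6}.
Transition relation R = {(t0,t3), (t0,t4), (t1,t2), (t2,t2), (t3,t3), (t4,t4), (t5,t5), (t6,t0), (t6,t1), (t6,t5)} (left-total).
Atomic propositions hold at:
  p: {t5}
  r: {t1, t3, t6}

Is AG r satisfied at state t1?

No

AG r: greatest fixpoint, start Z0 = {t1, t3, t6}, keep only states in Sat with every successor in Z. Z1 = {t3}; fixed.
Sat(AG r) = {t3}
t1 ∉ Sat(AG r) = {t3}, so the formula does not hold at t1.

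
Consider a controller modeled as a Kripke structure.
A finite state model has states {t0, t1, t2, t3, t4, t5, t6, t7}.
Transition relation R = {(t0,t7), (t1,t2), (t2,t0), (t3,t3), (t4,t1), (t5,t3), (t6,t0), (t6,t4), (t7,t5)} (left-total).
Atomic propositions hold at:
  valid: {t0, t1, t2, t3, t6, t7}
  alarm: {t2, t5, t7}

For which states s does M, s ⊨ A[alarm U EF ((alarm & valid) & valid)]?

{t0, t1, t2, t4, t6, t7}

Sat(alarm & valid) = {t2, t7}
Sat((alarm & valid) & valid) = {t2, t7}
EF ((alarm & valid) & valid): least fixpoint, start Z0 = {t2, t7}, add states with some successor in Z. Z1 = {t0, t1, t2, t7}; Z2 = {t0, t1, t2, t4, t6, t7}; fixed.
Sat(EF ((alarm & valid) & valid)) = {t0, t1, t2, t4, t6, t7}
A[alarm U EF ((alarm & valid) & valid)]: least fixpoint, start Z0 = Sat(EF ((alarm & valid) & valid)) = {t0, t1, t2, t4, t6, t7}, add states in Sat(alarm) with every successor in Z. Already a fixed point.
Sat(A[alarm U EF ((alarm & valid) & valid)]) = {t0, t1, t2, t4, t6, t7}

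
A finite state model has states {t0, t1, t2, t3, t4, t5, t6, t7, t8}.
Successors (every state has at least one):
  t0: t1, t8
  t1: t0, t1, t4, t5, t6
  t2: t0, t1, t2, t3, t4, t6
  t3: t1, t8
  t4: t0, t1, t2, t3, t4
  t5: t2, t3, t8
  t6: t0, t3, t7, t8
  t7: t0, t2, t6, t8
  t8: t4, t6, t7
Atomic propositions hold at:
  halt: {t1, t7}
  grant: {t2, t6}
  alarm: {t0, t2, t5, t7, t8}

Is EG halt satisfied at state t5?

EG halt: greatest fixpoint, start Z0 = {t1, t7}, keep only states in Sat with some successor in Z. Z1 = {t1}; fixed.
Sat(EG halt) = {t1}
t5 ∉ Sat(EG halt) = {t1}, so the formula does not hold at t5.

No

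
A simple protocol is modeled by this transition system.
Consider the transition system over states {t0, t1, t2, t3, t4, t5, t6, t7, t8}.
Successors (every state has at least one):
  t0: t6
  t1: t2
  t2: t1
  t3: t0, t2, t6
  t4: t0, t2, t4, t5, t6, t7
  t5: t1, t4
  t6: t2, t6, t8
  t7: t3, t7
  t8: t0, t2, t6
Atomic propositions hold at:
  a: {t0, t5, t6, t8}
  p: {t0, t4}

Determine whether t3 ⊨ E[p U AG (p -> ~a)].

Sat(~a) = {t1, t2, t3, t4, t7}
Sat(p -> ~a) = {t1, t2, t3, t4, t5, t6, t7, t8}
AG (p -> ~a): greatest fixpoint, start Z0 = {t1, t2, t3, t4, t5, t6, t7, t8}, keep only states in Sat with every successor in Z. Z1 = {t1, t2, t5, t6, t7}; Z2 = {t1, t2}; fixed.
Sat(AG (p -> ~a)) = {t1, t2}
E[p U AG (p -> ~a)]: least fixpoint, start Z0 = Sat(AG (p -> ~a)) = {t1, t2}, add states in Sat(p) with some successor in Z. Z1 = {t1, t2, t4}; fixed.
Sat(E[p U AG (p -> ~a)]) = {t1, t2, t4}
t3 ∉ Sat(E[p U AG (p -> ~a)]) = {t1, t2, t4}, so the formula does not hold at t3.

No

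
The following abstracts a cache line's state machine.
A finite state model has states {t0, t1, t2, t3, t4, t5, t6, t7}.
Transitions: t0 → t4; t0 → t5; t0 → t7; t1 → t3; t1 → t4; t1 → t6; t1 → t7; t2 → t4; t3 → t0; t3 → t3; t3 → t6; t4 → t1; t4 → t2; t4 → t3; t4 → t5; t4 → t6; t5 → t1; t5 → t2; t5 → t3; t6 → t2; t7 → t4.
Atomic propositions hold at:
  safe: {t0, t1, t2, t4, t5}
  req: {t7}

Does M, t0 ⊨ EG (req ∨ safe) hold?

Yes

Sat(req ∨ safe) = {t0, t1, t2, t4, t5, t7}
EG (req ∨ safe): greatest fixpoint, start Z0 = {t0, t1, t2, t4, t5, t7}, keep only states in Sat with some successor in Z. Already a fixed point.
Sat(EG (req ∨ safe)) = {t0, t1, t2, t4, t5, t7}
t0 ∈ Sat(EG (req ∨ safe)) = {t0, t1, t2, t4, t5, t7}, so the formula holds at t0.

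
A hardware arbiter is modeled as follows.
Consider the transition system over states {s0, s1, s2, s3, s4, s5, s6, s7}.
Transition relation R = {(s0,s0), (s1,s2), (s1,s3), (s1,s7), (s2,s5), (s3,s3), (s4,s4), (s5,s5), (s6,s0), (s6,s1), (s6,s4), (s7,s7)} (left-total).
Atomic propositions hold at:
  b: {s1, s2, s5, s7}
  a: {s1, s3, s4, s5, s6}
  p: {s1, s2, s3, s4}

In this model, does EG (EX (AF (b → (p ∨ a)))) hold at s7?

Sat(p ∨ a) = {s1, s2, s3, s4, s5, s6}
Sat(b → (p ∨ a)) = {s0, s1, s2, s3, s4, s5, s6}
AF (b → (p ∨ a)): least fixpoint, start Z0 = {s0, s1, s2, s3, s4, s5, s6}, add states with every successor in Z. Already a fixed point.
Sat(AF (b → (p ∨ a))) = {s0, s1, s2, s3, s4, s5, s6}
Sat(EX (AF (b → (p ∨ a)))) = {s : some successor in {s0, s1, s2, s3, s4, s5, s6}} = {s0, s1, s2, s3, s4, s5, s6}
EG (EX (AF (b → (p ∨ a)))): greatest fixpoint, start Z0 = {s0, s1, s2, s3, s4, s5, s6}, keep only states in Sat with some successor in Z. Already a fixed point.
Sat(EG (EX (AF (b → (p ∨ a))))) = {s0, s1, s2, s3, s4, s5, s6}
s7 ∉ Sat(EG (EX (AF (b → (p ∨ a))))) = {s0, s1, s2, s3, s4, s5, s6}, so the formula does not hold at s7.

No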